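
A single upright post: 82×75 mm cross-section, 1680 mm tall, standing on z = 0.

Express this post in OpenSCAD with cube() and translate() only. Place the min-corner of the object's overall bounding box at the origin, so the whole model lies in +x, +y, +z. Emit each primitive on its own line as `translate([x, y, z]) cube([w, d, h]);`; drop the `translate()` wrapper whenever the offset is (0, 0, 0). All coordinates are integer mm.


cube([82, 75, 1680]);


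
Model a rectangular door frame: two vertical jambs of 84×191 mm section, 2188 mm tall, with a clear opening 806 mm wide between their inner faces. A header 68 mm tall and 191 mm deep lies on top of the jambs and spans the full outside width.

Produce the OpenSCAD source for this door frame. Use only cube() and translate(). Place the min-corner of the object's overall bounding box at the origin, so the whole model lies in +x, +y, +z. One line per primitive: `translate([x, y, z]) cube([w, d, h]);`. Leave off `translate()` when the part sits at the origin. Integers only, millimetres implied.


cube([84, 191, 2188]);
translate([890, 0, 0]) cube([84, 191, 2188]);
translate([0, 0, 2188]) cube([974, 191, 68]);


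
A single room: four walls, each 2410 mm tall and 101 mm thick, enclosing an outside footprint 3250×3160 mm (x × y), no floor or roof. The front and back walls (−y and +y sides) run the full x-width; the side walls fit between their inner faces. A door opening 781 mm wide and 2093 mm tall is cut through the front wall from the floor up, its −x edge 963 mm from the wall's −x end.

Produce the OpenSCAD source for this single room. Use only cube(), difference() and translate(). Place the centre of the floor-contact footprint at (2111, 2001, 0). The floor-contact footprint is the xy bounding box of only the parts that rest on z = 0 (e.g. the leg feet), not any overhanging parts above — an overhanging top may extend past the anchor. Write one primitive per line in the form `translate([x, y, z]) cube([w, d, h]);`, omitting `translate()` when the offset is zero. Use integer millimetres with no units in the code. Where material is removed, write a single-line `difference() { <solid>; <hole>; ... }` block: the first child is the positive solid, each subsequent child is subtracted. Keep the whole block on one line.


difference() { translate([486, 421, 0]) cube([3250, 101, 2410]); translate([1449, 421, 0]) cube([781, 101, 2093]); }
translate([486, 3480, 0]) cube([3250, 101, 2410]);
translate([486, 522, 0]) cube([101, 2958, 2410]);
translate([3635, 522, 0]) cube([101, 2958, 2410]);


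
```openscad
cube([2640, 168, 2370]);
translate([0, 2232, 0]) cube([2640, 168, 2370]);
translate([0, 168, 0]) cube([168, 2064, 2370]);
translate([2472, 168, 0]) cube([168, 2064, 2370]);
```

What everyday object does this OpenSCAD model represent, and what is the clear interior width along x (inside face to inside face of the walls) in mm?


A house (or room) frame. The interior width is 2304 mm.

Four 2370 mm walls enclosing a rectangle with no floor or roof — a room or house frame. Outside width is 2640 mm and wall thickness is 168 mm, so the interior width is 2640 − 2 × 168 = 2304 mm.


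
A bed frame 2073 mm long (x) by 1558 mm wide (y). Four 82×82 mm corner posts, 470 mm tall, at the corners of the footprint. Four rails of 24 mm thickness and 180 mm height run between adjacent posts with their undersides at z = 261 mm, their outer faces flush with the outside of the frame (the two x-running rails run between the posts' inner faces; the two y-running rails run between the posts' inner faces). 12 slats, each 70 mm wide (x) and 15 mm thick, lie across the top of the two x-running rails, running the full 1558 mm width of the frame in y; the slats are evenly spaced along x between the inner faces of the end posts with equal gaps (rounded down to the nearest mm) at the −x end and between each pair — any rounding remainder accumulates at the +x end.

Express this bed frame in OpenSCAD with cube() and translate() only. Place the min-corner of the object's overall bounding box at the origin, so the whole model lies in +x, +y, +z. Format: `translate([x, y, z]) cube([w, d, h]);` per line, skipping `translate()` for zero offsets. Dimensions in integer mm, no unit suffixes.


cube([82, 82, 470]);
translate([0, 1476, 0]) cube([82, 82, 470]);
translate([1991, 0, 0]) cube([82, 82, 470]);
translate([1991, 1476, 0]) cube([82, 82, 470]);
translate([82, 0, 261]) cube([1909, 24, 180]);
translate([82, 1534, 261]) cube([1909, 24, 180]);
translate([0, 82, 261]) cube([24, 1394, 180]);
translate([2049, 82, 261]) cube([24, 1394, 180]);
translate([164, 0, 441]) cube([70, 1558, 15]);
translate([316, 0, 441]) cube([70, 1558, 15]);
translate([468, 0, 441]) cube([70, 1558, 15]);
translate([620, 0, 441]) cube([70, 1558, 15]);
translate([772, 0, 441]) cube([70, 1558, 15]);
translate([924, 0, 441]) cube([70, 1558, 15]);
translate([1076, 0, 441]) cube([70, 1558, 15]);
translate([1228, 0, 441]) cube([70, 1558, 15]);
translate([1380, 0, 441]) cube([70, 1558, 15]);
translate([1532, 0, 441]) cube([70, 1558, 15]);
translate([1684, 0, 441]) cube([70, 1558, 15]);
translate([1836, 0, 441]) cube([70, 1558, 15]);


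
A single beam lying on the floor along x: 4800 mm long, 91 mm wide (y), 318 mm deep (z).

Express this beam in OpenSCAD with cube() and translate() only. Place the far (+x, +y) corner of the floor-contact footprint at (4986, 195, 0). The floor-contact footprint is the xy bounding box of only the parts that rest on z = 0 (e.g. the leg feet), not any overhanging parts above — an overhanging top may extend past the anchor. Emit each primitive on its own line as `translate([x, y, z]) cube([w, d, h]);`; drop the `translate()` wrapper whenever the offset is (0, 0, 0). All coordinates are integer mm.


translate([186, 104, 0]) cube([4800, 91, 318]);


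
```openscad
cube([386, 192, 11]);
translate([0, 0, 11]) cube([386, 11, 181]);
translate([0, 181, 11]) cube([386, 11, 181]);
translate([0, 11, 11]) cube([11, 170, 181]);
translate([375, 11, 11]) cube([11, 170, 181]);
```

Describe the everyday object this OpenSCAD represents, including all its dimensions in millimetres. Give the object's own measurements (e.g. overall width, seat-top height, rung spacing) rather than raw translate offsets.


An open-topped rectangular box: outside dimensions 386×192×192 mm, with a uniform wall and base thickness of 11 mm. The base is a full 386×192 slab on the floor; four walls sit on top of the base. The front and back walls (the −y and +y sides) span the full width; the two side walls fit between them.


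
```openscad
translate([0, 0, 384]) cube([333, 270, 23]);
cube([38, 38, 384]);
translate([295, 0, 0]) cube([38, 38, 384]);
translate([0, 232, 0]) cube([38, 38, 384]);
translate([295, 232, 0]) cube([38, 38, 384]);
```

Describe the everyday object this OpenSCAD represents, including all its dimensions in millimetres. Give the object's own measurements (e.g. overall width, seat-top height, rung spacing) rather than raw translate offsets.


A four-legged stool. The seat is a 333×270×23 mm slab whose top surface is at z = 407 mm; four square legs, each 38×38 mm in cross-section, run from the floor (z = 0) to the underside of the seat, each flush with a corner of the seat.


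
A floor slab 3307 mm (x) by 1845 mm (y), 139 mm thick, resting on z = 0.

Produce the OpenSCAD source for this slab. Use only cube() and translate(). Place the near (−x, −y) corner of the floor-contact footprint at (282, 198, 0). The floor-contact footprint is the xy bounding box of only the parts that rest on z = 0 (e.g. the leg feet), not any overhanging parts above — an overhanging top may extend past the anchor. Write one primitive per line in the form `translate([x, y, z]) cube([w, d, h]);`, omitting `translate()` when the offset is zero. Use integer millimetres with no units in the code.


translate([282, 198, 0]) cube([3307, 1845, 139]);


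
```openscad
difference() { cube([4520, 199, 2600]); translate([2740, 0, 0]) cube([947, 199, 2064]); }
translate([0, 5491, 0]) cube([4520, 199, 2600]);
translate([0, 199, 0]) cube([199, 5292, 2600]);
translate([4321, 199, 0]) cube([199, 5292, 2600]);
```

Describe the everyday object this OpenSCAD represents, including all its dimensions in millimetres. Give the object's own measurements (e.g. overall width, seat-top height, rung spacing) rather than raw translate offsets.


A single room: four walls, each 2600 mm tall and 199 mm thick, enclosing an outside footprint 4520×5690 mm (x × y), no floor or roof. The front and back walls (−y and +y sides) run the full x-width; the side walls fit between their inner faces. A door opening 947 mm wide and 2064 mm tall is cut through the front wall from the floor up, its −x edge 2740 mm from the wall's −x end.


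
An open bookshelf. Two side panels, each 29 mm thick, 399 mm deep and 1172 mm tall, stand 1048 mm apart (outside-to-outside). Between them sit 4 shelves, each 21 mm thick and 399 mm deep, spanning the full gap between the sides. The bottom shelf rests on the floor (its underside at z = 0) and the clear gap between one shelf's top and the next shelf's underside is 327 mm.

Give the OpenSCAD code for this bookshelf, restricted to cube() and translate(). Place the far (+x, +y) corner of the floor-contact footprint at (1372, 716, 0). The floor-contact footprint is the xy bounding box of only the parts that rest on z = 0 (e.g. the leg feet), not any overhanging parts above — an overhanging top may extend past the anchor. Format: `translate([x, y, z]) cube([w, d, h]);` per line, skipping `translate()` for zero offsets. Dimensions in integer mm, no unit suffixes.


translate([324, 317, 0]) cube([29, 399, 1172]);
translate([1343, 317, 0]) cube([29, 399, 1172]);
translate([353, 317, 0]) cube([990, 399, 21]);
translate([353, 317, 348]) cube([990, 399, 21]);
translate([353, 317, 696]) cube([990, 399, 21]);
translate([353, 317, 1044]) cube([990, 399, 21]);


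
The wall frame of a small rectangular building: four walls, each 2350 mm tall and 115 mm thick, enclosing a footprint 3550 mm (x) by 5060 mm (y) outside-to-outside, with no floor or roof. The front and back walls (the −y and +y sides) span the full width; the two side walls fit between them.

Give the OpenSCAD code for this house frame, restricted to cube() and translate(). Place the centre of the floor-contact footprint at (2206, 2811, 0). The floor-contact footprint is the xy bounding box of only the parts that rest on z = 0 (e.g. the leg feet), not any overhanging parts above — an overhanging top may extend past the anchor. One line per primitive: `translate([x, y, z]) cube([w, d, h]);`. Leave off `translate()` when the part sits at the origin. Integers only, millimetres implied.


translate([431, 281, 0]) cube([3550, 115, 2350]);
translate([431, 5226, 0]) cube([3550, 115, 2350]);
translate([431, 396, 0]) cube([115, 4830, 2350]);
translate([3866, 396, 0]) cube([115, 4830, 2350]);


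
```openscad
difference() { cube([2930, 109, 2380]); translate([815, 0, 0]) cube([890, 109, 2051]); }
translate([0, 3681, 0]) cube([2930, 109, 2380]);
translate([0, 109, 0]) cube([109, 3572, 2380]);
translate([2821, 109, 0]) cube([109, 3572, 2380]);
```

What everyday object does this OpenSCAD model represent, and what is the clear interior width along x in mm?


A single room. The interior width is 2712 mm.

Four walls enclosing a rectangle with a door in the front wall — a room. Outside width 2930 minus two 109 mm walls gives 2712 mm.


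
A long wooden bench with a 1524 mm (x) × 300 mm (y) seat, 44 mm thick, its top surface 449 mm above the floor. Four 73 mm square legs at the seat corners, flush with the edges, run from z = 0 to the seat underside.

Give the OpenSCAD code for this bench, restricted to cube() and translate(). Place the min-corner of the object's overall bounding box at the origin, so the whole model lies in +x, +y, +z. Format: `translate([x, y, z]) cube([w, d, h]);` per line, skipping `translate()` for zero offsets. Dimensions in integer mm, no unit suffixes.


translate([0, 0, 405]) cube([1524, 300, 44]);
cube([73, 73, 405]);
translate([0, 227, 0]) cube([73, 73, 405]);
translate([1451, 0, 0]) cube([73, 73, 405]);
translate([1451, 227, 0]) cube([73, 73, 405]);


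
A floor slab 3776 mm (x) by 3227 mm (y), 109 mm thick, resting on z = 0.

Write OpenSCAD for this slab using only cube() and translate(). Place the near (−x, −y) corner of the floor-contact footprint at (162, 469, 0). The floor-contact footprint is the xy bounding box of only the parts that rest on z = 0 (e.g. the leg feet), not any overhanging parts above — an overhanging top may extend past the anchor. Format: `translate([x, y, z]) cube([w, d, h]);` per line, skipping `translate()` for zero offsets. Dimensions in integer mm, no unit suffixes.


translate([162, 469, 0]) cube([3776, 3227, 109]);


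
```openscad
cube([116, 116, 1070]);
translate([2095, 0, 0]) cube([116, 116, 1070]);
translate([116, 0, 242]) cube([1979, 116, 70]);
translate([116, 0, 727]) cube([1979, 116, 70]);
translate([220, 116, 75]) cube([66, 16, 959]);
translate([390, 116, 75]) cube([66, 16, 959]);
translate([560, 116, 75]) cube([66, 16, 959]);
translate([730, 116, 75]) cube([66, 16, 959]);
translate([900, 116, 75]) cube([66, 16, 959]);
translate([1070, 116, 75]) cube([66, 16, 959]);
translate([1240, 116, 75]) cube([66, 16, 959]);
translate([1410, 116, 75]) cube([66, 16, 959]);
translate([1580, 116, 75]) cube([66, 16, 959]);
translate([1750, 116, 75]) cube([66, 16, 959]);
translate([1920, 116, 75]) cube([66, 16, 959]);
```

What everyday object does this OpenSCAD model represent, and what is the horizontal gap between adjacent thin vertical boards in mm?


A fence section. The picket gap is 104 mm.

Two posts, two rails, 11 pickets — a fence section. Span 1979 mm holds 11 pickets of 66 mm with 12 equal gaps: ⌊(1979 − 11·66) / 12⌋ = 104 mm.


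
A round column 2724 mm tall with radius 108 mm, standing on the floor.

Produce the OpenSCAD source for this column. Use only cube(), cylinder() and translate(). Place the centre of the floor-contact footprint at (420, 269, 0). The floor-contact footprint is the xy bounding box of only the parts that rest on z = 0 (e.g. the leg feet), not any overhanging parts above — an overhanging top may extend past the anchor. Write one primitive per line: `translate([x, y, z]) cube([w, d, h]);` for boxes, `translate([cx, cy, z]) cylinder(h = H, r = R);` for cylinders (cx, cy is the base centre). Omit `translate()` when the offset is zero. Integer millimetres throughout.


translate([420, 269, 0]) cylinder(h = 2724, r = 108);


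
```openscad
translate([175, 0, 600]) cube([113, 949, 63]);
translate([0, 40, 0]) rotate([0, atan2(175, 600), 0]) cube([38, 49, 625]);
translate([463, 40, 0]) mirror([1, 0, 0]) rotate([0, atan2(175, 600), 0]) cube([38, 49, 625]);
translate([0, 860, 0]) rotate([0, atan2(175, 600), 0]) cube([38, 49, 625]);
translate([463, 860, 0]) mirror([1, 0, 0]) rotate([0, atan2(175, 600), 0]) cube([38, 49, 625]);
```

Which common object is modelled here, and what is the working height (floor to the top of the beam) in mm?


A sawhorse. The overall height is 663 mm.

A beam across two mirrored pairs of raked legs — a sawhorse. The beam's underside is at z = 600 (matching the legs' vertical rise in atan2(175, 600)) and the beam is 63 mm tall, so its top is at 600 + 63 = 663 mm. The raked legs top out at the beam's underside, so that is the highest point.


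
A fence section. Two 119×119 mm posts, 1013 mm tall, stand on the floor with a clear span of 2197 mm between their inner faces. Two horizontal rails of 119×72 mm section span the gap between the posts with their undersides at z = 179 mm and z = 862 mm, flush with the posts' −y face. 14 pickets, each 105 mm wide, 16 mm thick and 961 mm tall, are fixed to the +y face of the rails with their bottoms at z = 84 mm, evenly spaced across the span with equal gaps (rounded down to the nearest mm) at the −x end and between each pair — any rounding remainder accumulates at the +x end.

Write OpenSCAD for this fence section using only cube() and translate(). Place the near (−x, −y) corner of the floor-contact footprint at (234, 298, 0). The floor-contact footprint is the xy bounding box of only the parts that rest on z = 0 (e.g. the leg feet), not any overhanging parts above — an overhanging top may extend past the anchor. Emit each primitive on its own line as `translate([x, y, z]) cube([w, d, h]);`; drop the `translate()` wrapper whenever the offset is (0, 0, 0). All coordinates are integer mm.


translate([234, 298, 0]) cube([119, 119, 1013]);
translate([2550, 298, 0]) cube([119, 119, 1013]);
translate([353, 298, 179]) cube([2197, 119, 72]);
translate([353, 298, 862]) cube([2197, 119, 72]);
translate([401, 417, 84]) cube([105, 16, 961]);
translate([554, 417, 84]) cube([105, 16, 961]);
translate([707, 417, 84]) cube([105, 16, 961]);
translate([860, 417, 84]) cube([105, 16, 961]);
translate([1013, 417, 84]) cube([105, 16, 961]);
translate([1166, 417, 84]) cube([105, 16, 961]);
translate([1319, 417, 84]) cube([105, 16, 961]);
translate([1472, 417, 84]) cube([105, 16, 961]);
translate([1625, 417, 84]) cube([105, 16, 961]);
translate([1778, 417, 84]) cube([105, 16, 961]);
translate([1931, 417, 84]) cube([105, 16, 961]);
translate([2084, 417, 84]) cube([105, 16, 961]);
translate([2237, 417, 84]) cube([105, 16, 961]);
translate([2390, 417, 84]) cube([105, 16, 961]);


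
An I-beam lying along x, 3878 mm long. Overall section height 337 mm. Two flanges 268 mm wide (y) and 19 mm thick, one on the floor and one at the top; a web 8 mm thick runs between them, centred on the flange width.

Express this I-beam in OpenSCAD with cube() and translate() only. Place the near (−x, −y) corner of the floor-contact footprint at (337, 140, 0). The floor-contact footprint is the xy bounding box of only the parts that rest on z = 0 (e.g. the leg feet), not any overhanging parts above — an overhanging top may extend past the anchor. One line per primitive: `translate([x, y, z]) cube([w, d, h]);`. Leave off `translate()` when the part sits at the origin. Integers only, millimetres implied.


translate([337, 140, 0]) cube([3878, 268, 19]);
translate([337, 270, 19]) cube([3878, 8, 299]);
translate([337, 140, 318]) cube([3878, 268, 19]);


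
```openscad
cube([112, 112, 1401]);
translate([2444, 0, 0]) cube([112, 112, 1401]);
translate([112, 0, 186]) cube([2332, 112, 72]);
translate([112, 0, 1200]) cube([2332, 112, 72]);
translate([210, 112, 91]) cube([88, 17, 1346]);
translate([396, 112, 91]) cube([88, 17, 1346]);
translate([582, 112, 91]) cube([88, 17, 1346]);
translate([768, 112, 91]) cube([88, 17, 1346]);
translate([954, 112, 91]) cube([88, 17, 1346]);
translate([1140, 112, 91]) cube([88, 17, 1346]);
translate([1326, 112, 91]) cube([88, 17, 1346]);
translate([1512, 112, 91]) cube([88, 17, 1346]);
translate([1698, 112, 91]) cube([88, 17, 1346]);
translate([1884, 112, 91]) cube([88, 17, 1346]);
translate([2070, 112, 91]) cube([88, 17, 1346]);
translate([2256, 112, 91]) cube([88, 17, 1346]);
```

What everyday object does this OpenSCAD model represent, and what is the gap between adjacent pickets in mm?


A fence section. The picket gap is 98 mm.

Two posts, two rails, 12 pickets — a fence section. Span 2332 mm holds 12 pickets of 88 mm with 13 equal gaps: ⌊(2332 − 12·88) / 13⌋ = 98 mm.


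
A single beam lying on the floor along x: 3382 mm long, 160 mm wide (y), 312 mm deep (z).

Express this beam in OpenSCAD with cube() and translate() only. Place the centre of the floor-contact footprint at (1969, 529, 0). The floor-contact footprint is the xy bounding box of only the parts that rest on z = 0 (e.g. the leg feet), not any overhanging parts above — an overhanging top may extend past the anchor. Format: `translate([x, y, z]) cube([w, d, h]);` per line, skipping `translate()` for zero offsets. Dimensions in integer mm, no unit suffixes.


translate([278, 449, 0]) cube([3382, 160, 312]);


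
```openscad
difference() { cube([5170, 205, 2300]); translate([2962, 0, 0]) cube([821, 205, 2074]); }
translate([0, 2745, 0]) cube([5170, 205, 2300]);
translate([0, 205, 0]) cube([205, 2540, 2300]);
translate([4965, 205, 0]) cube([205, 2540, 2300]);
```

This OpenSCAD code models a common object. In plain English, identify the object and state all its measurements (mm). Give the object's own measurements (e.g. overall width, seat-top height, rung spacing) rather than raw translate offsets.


A single room: four walls, each 2300 mm tall and 205 mm thick, enclosing an outside footprint 5170×2950 mm (x × y), no floor or roof. The front and back walls (−y and +y sides) run the full x-width; the side walls fit between their inner faces. A door opening 821 mm wide and 2074 mm tall is cut through the front wall from the floor up, its −x edge 2962 mm from the wall's −x end.


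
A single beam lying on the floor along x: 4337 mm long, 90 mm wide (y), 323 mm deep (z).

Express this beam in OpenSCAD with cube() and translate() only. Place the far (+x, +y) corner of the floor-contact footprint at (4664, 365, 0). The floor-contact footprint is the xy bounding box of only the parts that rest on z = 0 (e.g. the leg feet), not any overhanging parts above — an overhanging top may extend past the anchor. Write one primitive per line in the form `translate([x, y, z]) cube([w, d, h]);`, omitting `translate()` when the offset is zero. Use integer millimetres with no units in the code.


translate([327, 275, 0]) cube([4337, 90, 323]);


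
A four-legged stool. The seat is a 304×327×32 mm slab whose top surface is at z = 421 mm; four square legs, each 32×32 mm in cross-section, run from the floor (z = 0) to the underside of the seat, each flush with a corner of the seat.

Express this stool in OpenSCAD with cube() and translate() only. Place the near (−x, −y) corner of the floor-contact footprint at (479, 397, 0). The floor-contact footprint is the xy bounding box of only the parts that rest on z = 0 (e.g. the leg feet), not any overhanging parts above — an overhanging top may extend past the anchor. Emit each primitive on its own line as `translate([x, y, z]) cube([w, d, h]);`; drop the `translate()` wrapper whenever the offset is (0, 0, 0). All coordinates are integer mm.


translate([479, 397, 389]) cube([304, 327, 32]);
translate([479, 397, 0]) cube([32, 32, 389]);
translate([751, 397, 0]) cube([32, 32, 389]);
translate([479, 692, 0]) cube([32, 32, 389]);
translate([751, 692, 0]) cube([32, 32, 389]);


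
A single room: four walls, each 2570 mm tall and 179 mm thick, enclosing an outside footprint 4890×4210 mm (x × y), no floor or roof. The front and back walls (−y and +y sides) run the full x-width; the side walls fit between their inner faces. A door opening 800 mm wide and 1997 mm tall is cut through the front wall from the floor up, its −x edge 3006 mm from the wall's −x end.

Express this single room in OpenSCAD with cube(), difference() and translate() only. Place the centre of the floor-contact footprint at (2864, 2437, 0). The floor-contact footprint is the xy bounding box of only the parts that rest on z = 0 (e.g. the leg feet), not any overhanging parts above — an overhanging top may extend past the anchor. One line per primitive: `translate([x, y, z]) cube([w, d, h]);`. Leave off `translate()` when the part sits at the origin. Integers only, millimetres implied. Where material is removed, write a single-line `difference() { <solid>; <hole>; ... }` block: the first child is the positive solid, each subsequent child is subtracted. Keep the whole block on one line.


difference() { translate([419, 332, 0]) cube([4890, 179, 2570]); translate([3425, 332, 0]) cube([800, 179, 1997]); }
translate([419, 4363, 0]) cube([4890, 179, 2570]);
translate([419, 511, 0]) cube([179, 3852, 2570]);
translate([5130, 511, 0]) cube([179, 3852, 2570]);


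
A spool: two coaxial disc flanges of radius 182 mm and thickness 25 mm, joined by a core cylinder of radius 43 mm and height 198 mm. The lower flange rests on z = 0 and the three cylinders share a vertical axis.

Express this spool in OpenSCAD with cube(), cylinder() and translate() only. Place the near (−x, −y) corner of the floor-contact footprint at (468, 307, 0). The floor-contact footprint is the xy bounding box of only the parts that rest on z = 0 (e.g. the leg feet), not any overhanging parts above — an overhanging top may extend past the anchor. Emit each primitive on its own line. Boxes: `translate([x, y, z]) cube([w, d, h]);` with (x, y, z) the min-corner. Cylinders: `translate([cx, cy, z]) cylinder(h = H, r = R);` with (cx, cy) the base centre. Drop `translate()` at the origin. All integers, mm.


translate([650, 489, 0]) cylinder(h = 25, r = 182);
translate([650, 489, 25]) cylinder(h = 198, r = 43);
translate([650, 489, 223]) cylinder(h = 25, r = 182);


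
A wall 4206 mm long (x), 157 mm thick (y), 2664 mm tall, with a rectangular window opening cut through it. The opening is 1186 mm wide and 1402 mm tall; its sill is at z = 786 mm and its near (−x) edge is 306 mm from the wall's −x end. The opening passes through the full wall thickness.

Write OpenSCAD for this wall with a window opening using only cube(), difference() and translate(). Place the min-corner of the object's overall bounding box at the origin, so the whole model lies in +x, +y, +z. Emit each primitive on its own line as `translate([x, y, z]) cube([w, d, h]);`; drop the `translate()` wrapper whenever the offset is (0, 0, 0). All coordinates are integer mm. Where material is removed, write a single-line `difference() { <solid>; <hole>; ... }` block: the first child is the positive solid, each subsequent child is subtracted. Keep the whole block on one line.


difference() { cube([4206, 157, 2664]); translate([306, 0, 786]) cube([1186, 157, 1402]); }


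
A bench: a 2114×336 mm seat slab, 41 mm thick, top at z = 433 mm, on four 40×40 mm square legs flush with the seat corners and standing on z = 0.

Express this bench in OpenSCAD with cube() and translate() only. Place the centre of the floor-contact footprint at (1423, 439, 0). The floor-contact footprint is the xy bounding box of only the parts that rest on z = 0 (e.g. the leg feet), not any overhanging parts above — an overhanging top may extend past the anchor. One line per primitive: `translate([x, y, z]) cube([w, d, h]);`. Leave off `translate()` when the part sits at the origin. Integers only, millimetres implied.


translate([366, 271, 392]) cube([2114, 336, 41]);
translate([366, 271, 0]) cube([40, 40, 392]);
translate([366, 567, 0]) cube([40, 40, 392]);
translate([2440, 271, 0]) cube([40, 40, 392]);
translate([2440, 567, 0]) cube([40, 40, 392]);


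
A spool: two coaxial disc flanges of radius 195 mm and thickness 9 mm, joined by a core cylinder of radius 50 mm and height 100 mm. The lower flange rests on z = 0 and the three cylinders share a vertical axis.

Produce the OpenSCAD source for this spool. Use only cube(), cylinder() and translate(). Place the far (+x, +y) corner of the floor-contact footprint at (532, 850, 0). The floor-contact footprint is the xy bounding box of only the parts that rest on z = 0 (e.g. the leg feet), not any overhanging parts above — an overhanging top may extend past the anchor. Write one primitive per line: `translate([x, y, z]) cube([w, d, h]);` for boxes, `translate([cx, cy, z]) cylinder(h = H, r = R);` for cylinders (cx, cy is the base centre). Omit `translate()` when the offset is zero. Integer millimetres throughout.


translate([337, 655, 0]) cylinder(h = 9, r = 195);
translate([337, 655, 9]) cylinder(h = 100, r = 50);
translate([337, 655, 109]) cylinder(h = 9, r = 195);


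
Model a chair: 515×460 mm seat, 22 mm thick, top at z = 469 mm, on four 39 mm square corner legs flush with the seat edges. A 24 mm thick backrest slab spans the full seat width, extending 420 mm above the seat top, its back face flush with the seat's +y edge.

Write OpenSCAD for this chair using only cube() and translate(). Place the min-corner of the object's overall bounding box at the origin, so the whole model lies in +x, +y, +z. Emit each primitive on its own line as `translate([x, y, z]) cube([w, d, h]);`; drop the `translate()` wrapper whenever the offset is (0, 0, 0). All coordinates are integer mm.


translate([0, 0, 447]) cube([515, 460, 22]);
cube([39, 39, 447]);
translate([476, 0, 0]) cube([39, 39, 447]);
translate([0, 421, 0]) cube([39, 39, 447]);
translate([476, 421, 0]) cube([39, 39, 447]);
translate([0, 436, 469]) cube([515, 24, 420]);


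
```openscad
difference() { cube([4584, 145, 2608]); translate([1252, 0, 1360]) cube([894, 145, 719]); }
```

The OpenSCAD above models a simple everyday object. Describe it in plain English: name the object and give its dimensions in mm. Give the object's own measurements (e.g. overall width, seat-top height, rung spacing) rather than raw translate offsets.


A wall 4584 mm long (x), 145 mm thick (y), 2608 mm tall, with a rectangular window opening cut through it. The opening is 894 mm wide and 719 mm tall; its sill is at z = 1360 mm and its near (−x) edge is 1252 mm from the wall's −x end. The opening passes through the full wall thickness.


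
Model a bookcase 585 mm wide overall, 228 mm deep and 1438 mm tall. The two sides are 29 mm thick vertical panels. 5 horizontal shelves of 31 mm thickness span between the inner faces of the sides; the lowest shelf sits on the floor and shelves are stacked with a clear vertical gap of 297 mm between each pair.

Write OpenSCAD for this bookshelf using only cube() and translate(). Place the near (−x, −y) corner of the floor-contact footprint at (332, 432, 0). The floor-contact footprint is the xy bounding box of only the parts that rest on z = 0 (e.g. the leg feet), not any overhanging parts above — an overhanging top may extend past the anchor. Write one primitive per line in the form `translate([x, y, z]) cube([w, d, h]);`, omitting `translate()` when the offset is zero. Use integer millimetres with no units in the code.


translate([332, 432, 0]) cube([29, 228, 1438]);
translate([888, 432, 0]) cube([29, 228, 1438]);
translate([361, 432, 0]) cube([527, 228, 31]);
translate([361, 432, 328]) cube([527, 228, 31]);
translate([361, 432, 656]) cube([527, 228, 31]);
translate([361, 432, 984]) cube([527, 228, 31]);
translate([361, 432, 1312]) cube([527, 228, 31]);


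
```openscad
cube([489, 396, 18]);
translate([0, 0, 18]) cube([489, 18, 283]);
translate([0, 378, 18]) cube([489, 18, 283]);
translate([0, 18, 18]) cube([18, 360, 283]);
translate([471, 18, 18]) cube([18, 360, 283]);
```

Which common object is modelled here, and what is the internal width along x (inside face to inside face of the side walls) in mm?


An open box. The internal width is 453 mm.

A 489×396 base slab with four walls standing on it — an open box. The base is 489 mm wide and the walls are 18 mm thick, so the internal width is 489 − 2 × 18 = 453 mm.


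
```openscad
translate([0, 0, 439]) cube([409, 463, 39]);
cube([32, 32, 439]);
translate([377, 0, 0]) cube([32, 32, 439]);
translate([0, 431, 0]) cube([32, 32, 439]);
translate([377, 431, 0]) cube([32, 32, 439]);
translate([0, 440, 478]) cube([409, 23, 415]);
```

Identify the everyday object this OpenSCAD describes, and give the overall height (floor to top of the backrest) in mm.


A chair. The overall height is 893 mm.

A slab on four corner posts with a tall panel at the back — a chair. The seat slab sits at z = 439 with thickness 39, and the 415 mm backrest starts at the seat top, so the overall height is 439 + 39 + 415 = 893 mm.


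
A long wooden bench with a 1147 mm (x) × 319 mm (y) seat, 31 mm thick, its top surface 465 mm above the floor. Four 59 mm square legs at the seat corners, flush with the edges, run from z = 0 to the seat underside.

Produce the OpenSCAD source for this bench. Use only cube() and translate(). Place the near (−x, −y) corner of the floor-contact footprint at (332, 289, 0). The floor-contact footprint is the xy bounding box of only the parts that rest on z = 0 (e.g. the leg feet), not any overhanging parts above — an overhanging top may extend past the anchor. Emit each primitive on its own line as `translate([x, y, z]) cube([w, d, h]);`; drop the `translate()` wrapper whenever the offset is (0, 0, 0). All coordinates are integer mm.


// leg_h = 465 − 31 = 434
translate([332, 289, 434]) cube([1147, 319, 31]);
translate([332, 289, 0]) cube([59, 59, 434]);
translate([332, 549, 0]) cube([59, 59, 434]);
translate([1420, 289, 0]) cube([59, 59, 434]);
translate([1420, 549, 0]) cube([59, 59, 434]);


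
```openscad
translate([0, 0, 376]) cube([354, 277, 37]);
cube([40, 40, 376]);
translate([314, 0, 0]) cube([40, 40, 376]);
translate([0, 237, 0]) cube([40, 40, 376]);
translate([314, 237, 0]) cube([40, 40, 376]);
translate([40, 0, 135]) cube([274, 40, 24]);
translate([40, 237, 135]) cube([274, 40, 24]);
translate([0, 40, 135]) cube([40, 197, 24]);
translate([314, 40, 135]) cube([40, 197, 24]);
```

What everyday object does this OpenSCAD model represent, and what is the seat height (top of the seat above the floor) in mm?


A stool. The seat height is 413 mm.

A 354×277×37 slab at z = 376 on four corner posts — a stool. The seat top is 376 + 37 = 413 mm.


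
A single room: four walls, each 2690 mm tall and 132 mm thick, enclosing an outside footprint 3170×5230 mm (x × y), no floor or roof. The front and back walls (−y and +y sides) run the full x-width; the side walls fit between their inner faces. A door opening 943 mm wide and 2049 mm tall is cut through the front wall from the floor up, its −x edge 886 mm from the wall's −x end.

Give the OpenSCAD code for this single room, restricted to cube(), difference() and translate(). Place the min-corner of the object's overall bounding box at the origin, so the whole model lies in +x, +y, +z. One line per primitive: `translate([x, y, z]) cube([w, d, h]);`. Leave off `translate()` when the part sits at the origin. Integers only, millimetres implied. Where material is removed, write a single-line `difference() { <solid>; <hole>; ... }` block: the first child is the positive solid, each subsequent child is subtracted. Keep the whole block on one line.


difference() { cube([3170, 132, 2690]); translate([886, 0, 0]) cube([943, 132, 2049]); }
translate([0, 5098, 0]) cube([3170, 132, 2690]);
translate([0, 132, 0]) cube([132, 4966, 2690]);
translate([3038, 132, 0]) cube([132, 4966, 2690]);


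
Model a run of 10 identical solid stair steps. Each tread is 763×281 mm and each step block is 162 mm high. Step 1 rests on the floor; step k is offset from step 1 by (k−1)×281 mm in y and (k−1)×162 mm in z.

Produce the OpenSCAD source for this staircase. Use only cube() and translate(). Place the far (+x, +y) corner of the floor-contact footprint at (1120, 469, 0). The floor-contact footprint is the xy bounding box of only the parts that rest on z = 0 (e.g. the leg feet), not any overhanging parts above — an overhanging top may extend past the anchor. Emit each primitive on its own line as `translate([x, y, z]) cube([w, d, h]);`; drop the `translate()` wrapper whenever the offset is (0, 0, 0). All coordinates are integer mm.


translate([357, 188, 0]) cube([763, 281, 162]);
translate([357, 469, 162]) cube([763, 281, 162]);
translate([357, 750, 324]) cube([763, 281, 162]);
translate([357, 1031, 486]) cube([763, 281, 162]);
translate([357, 1312, 648]) cube([763, 281, 162]);
translate([357, 1593, 810]) cube([763, 281, 162]);
translate([357, 1874, 972]) cube([763, 281, 162]);
translate([357, 2155, 1134]) cube([763, 281, 162]);
translate([357, 2436, 1296]) cube([763, 281, 162]);
translate([357, 2717, 1458]) cube([763, 281, 162]);


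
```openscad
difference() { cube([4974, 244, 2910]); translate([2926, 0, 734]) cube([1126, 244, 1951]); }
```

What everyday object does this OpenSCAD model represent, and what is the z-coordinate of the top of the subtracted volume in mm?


A wall with a window opening. The window head height is 2685 mm.

A wall with a rectangular opening subtracted — a window. Sill at z = 734, opening 1951 mm tall, so the head is at 734 + 1951 = 2685 mm.


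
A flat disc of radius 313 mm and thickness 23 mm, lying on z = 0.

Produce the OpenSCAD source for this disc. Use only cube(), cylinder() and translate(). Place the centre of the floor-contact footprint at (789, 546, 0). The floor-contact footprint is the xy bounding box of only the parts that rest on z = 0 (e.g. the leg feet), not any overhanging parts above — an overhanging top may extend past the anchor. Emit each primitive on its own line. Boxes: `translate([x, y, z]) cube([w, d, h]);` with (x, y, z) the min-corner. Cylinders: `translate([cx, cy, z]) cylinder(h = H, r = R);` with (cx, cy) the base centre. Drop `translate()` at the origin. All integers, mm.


translate([789, 546, 0]) cylinder(h = 23, r = 313);


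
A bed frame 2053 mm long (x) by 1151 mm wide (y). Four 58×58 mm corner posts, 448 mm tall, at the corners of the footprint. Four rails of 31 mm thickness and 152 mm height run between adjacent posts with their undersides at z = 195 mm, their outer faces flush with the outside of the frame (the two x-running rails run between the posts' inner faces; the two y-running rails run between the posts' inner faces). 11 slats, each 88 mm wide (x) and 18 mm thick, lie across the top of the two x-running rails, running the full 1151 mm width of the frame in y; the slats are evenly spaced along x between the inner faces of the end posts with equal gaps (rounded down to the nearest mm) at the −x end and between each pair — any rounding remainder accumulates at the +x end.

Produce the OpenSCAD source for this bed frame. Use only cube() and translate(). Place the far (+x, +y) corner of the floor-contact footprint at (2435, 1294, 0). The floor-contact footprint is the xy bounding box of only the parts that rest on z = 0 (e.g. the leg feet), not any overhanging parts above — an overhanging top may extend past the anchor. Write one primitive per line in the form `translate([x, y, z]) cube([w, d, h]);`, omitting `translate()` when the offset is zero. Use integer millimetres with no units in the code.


translate([382, 143, 0]) cube([58, 58, 448]);
translate([382, 1236, 0]) cube([58, 58, 448]);
translate([2377, 143, 0]) cube([58, 58, 448]);
translate([2377, 1236, 0]) cube([58, 58, 448]);
translate([440, 143, 195]) cube([1937, 31, 152]);
translate([440, 1263, 195]) cube([1937, 31, 152]);
translate([382, 201, 195]) cube([31, 1035, 152]);
translate([2404, 201, 195]) cube([31, 1035, 152]);
translate([520, 143, 347]) cube([88, 1151, 18]);
translate([688, 143, 347]) cube([88, 1151, 18]);
translate([856, 143, 347]) cube([88, 1151, 18]);
translate([1024, 143, 347]) cube([88, 1151, 18]);
translate([1192, 143, 347]) cube([88, 1151, 18]);
translate([1360, 143, 347]) cube([88, 1151, 18]);
translate([1528, 143, 347]) cube([88, 1151, 18]);
translate([1696, 143, 347]) cube([88, 1151, 18]);
translate([1864, 143, 347]) cube([88, 1151, 18]);
translate([2032, 143, 347]) cube([88, 1151, 18]);
translate([2200, 143, 347]) cube([88, 1151, 18]);


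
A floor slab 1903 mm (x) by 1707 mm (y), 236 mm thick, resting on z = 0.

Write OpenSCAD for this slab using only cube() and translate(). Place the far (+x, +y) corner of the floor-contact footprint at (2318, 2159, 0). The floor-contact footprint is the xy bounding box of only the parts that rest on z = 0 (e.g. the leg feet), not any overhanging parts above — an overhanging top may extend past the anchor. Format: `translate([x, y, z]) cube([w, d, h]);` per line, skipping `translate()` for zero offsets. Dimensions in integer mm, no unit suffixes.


translate([415, 452, 0]) cube([1903, 1707, 236]);


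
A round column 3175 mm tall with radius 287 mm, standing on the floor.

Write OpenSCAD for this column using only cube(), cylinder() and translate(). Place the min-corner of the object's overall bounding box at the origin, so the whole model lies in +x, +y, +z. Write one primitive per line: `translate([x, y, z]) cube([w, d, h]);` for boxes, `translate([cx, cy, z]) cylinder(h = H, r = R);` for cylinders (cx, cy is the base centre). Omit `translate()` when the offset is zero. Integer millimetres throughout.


translate([287, 287, 0]) cylinder(h = 3175, r = 287);
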